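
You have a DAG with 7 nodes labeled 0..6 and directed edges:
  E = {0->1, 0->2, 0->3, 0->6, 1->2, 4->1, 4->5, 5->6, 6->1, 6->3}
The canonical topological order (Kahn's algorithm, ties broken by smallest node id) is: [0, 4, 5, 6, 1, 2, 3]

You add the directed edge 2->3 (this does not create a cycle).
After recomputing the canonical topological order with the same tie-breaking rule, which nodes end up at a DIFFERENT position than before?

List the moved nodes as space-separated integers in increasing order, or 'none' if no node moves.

Answer: none

Derivation:
Old toposort: [0, 4, 5, 6, 1, 2, 3]
Added edge 2->3
Recompute Kahn (smallest-id tiebreak):
  initial in-degrees: [0, 3, 2, 3, 0, 1, 2]
  ready (indeg=0): [0, 4]
  pop 0: indeg[1]->2; indeg[2]->1; indeg[3]->2; indeg[6]->1 | ready=[4] | order so far=[0]
  pop 4: indeg[1]->1; indeg[5]->0 | ready=[5] | order so far=[0, 4]
  pop 5: indeg[6]->0 | ready=[6] | order so far=[0, 4, 5]
  pop 6: indeg[1]->0; indeg[3]->1 | ready=[1] | order so far=[0, 4, 5, 6]
  pop 1: indeg[2]->0 | ready=[2] | order so far=[0, 4, 5, 6, 1]
  pop 2: indeg[3]->0 | ready=[3] | order so far=[0, 4, 5, 6, 1, 2]
  pop 3: no out-edges | ready=[] | order so far=[0, 4, 5, 6, 1, 2, 3]
New canonical toposort: [0, 4, 5, 6, 1, 2, 3]
Compare positions:
  Node 0: index 0 -> 0 (same)
  Node 1: index 4 -> 4 (same)
  Node 2: index 5 -> 5 (same)
  Node 3: index 6 -> 6 (same)
  Node 4: index 1 -> 1 (same)
  Node 5: index 2 -> 2 (same)
  Node 6: index 3 -> 3 (same)
Nodes that changed position: none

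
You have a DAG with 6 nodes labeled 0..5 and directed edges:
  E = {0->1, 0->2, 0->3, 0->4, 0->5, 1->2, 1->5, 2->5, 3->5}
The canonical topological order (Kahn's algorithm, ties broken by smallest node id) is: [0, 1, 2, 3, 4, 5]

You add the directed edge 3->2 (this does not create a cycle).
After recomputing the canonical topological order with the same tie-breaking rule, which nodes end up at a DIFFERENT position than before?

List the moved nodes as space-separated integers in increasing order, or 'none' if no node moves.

Answer: 2 3

Derivation:
Old toposort: [0, 1, 2, 3, 4, 5]
Added edge 3->2
Recompute Kahn (smallest-id tiebreak):
  initial in-degrees: [0, 1, 3, 1, 1, 4]
  ready (indeg=0): [0]
  pop 0: indeg[1]->0; indeg[2]->2; indeg[3]->0; indeg[4]->0; indeg[5]->3 | ready=[1, 3, 4] | order so far=[0]
  pop 1: indeg[2]->1; indeg[5]->2 | ready=[3, 4] | order so far=[0, 1]
  pop 3: indeg[2]->0; indeg[5]->1 | ready=[2, 4] | order so far=[0, 1, 3]
  pop 2: indeg[5]->0 | ready=[4, 5] | order so far=[0, 1, 3, 2]
  pop 4: no out-edges | ready=[5] | order so far=[0, 1, 3, 2, 4]
  pop 5: no out-edges | ready=[] | order so far=[0, 1, 3, 2, 4, 5]
New canonical toposort: [0, 1, 3, 2, 4, 5]
Compare positions:
  Node 0: index 0 -> 0 (same)
  Node 1: index 1 -> 1 (same)
  Node 2: index 2 -> 3 (moved)
  Node 3: index 3 -> 2 (moved)
  Node 4: index 4 -> 4 (same)
  Node 5: index 5 -> 5 (same)
Nodes that changed position: 2 3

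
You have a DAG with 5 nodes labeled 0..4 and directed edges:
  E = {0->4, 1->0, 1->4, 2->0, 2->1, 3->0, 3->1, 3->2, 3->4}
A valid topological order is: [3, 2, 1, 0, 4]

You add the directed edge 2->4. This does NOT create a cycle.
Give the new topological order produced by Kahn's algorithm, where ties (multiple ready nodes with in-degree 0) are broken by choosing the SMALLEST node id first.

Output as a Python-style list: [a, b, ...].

Old toposort: [3, 2, 1, 0, 4]
Added edge: 2->4
Position of 2 (1) < position of 4 (4). Old order still valid.
Run Kahn's algorithm (break ties by smallest node id):
  initial in-degrees: [3, 2, 1, 0, 4]
  ready (indeg=0): [3]
  pop 3: indeg[0]->2; indeg[1]->1; indeg[2]->0; indeg[4]->3 | ready=[2] | order so far=[3]
  pop 2: indeg[0]->1; indeg[1]->0; indeg[4]->2 | ready=[1] | order so far=[3, 2]
  pop 1: indeg[0]->0; indeg[4]->1 | ready=[0] | order so far=[3, 2, 1]
  pop 0: indeg[4]->0 | ready=[4] | order so far=[3, 2, 1, 0]
  pop 4: no out-edges | ready=[] | order so far=[3, 2, 1, 0, 4]
  Result: [3, 2, 1, 0, 4]

Answer: [3, 2, 1, 0, 4]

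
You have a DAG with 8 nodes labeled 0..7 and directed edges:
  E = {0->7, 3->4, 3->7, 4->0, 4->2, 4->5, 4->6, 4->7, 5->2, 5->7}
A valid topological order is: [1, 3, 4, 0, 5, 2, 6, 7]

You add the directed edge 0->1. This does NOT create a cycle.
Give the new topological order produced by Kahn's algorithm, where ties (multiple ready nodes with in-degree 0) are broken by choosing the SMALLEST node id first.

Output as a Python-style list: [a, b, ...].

Old toposort: [1, 3, 4, 0, 5, 2, 6, 7]
Added edge: 0->1
Position of 0 (3) > position of 1 (0). Must reorder: 0 must now come before 1.
Run Kahn's algorithm (break ties by smallest node id):
  initial in-degrees: [1, 1, 2, 0, 1, 1, 1, 4]
  ready (indeg=0): [3]
  pop 3: indeg[4]->0; indeg[7]->3 | ready=[4] | order so far=[3]
  pop 4: indeg[0]->0; indeg[2]->1; indeg[5]->0; indeg[6]->0; indeg[7]->2 | ready=[0, 5, 6] | order so far=[3, 4]
  pop 0: indeg[1]->0; indeg[7]->1 | ready=[1, 5, 6] | order so far=[3, 4, 0]
  pop 1: no out-edges | ready=[5, 6] | order so far=[3, 4, 0, 1]
  pop 5: indeg[2]->0; indeg[7]->0 | ready=[2, 6, 7] | order so far=[3, 4, 0, 1, 5]
  pop 2: no out-edges | ready=[6, 7] | order so far=[3, 4, 0, 1, 5, 2]
  pop 6: no out-edges | ready=[7] | order so far=[3, 4, 0, 1, 5, 2, 6]
  pop 7: no out-edges | ready=[] | order so far=[3, 4, 0, 1, 5, 2, 6, 7]
  Result: [3, 4, 0, 1, 5, 2, 6, 7]

Answer: [3, 4, 0, 1, 5, 2, 6, 7]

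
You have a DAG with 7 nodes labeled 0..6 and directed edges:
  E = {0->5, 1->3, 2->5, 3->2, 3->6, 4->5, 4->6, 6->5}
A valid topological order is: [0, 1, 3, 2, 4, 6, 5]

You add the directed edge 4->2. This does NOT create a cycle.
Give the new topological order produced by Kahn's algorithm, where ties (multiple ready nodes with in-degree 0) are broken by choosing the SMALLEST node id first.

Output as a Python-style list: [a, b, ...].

Answer: [0, 1, 3, 4, 2, 6, 5]

Derivation:
Old toposort: [0, 1, 3, 2, 4, 6, 5]
Added edge: 4->2
Position of 4 (4) > position of 2 (3). Must reorder: 4 must now come before 2.
Run Kahn's algorithm (break ties by smallest node id):
  initial in-degrees: [0, 0, 2, 1, 0, 4, 2]
  ready (indeg=0): [0, 1, 4]
  pop 0: indeg[5]->3 | ready=[1, 4] | order so far=[0]
  pop 1: indeg[3]->0 | ready=[3, 4] | order so far=[0, 1]
  pop 3: indeg[2]->1; indeg[6]->1 | ready=[4] | order so far=[0, 1, 3]
  pop 4: indeg[2]->0; indeg[5]->2; indeg[6]->0 | ready=[2, 6] | order so far=[0, 1, 3, 4]
  pop 2: indeg[5]->1 | ready=[6] | order so far=[0, 1, 3, 4, 2]
  pop 6: indeg[5]->0 | ready=[5] | order so far=[0, 1, 3, 4, 2, 6]
  pop 5: no out-edges | ready=[] | order so far=[0, 1, 3, 4, 2, 6, 5]
  Result: [0, 1, 3, 4, 2, 6, 5]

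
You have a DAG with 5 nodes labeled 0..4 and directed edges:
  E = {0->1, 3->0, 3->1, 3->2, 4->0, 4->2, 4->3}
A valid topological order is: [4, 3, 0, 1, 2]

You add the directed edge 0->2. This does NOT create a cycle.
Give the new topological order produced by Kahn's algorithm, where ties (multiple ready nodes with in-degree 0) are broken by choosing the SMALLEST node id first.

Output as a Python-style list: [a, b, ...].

Old toposort: [4, 3, 0, 1, 2]
Added edge: 0->2
Position of 0 (2) < position of 2 (4). Old order still valid.
Run Kahn's algorithm (break ties by smallest node id):
  initial in-degrees: [2, 2, 3, 1, 0]
  ready (indeg=0): [4]
  pop 4: indeg[0]->1; indeg[2]->2; indeg[3]->0 | ready=[3] | order so far=[4]
  pop 3: indeg[0]->0; indeg[1]->1; indeg[2]->1 | ready=[0] | order so far=[4, 3]
  pop 0: indeg[1]->0; indeg[2]->0 | ready=[1, 2] | order so far=[4, 3, 0]
  pop 1: no out-edges | ready=[2] | order so far=[4, 3, 0, 1]
  pop 2: no out-edges | ready=[] | order so far=[4, 3, 0, 1, 2]
  Result: [4, 3, 0, 1, 2]

Answer: [4, 3, 0, 1, 2]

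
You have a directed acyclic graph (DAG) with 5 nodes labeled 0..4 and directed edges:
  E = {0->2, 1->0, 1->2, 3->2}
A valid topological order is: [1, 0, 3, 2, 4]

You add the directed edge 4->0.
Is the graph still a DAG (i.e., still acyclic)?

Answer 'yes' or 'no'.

Given toposort: [1, 0, 3, 2, 4]
Position of 4: index 4; position of 0: index 1
New edge 4->0: backward (u after v in old order)
Backward edge: old toposort is now invalid. Check if this creates a cycle.
Does 0 already reach 4? Reachable from 0: [0, 2]. NO -> still a DAG (reorder needed).
Still a DAG? yes

Answer: yes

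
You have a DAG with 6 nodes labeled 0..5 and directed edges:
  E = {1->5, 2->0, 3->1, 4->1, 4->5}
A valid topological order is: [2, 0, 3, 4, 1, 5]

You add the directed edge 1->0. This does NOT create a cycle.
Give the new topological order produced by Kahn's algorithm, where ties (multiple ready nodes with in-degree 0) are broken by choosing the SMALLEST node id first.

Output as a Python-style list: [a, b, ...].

Answer: [2, 3, 4, 1, 0, 5]

Derivation:
Old toposort: [2, 0, 3, 4, 1, 5]
Added edge: 1->0
Position of 1 (4) > position of 0 (1). Must reorder: 1 must now come before 0.
Run Kahn's algorithm (break ties by smallest node id):
  initial in-degrees: [2, 2, 0, 0, 0, 2]
  ready (indeg=0): [2, 3, 4]
  pop 2: indeg[0]->1 | ready=[3, 4] | order so far=[2]
  pop 3: indeg[1]->1 | ready=[4] | order so far=[2, 3]
  pop 4: indeg[1]->0; indeg[5]->1 | ready=[1] | order so far=[2, 3, 4]
  pop 1: indeg[0]->0; indeg[5]->0 | ready=[0, 5] | order so far=[2, 3, 4, 1]
  pop 0: no out-edges | ready=[5] | order so far=[2, 3, 4, 1, 0]
  pop 5: no out-edges | ready=[] | order so far=[2, 3, 4, 1, 0, 5]
  Result: [2, 3, 4, 1, 0, 5]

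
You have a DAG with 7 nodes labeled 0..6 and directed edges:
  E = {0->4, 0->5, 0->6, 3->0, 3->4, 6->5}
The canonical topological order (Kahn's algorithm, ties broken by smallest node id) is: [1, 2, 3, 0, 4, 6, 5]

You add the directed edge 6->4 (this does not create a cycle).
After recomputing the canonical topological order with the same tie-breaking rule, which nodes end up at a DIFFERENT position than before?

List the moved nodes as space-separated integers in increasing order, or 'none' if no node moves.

Old toposort: [1, 2, 3, 0, 4, 6, 5]
Added edge 6->4
Recompute Kahn (smallest-id tiebreak):
  initial in-degrees: [1, 0, 0, 0, 3, 2, 1]
  ready (indeg=0): [1, 2, 3]
  pop 1: no out-edges | ready=[2, 3] | order so far=[1]
  pop 2: no out-edges | ready=[3] | order so far=[1, 2]
  pop 3: indeg[0]->0; indeg[4]->2 | ready=[0] | order so far=[1, 2, 3]
  pop 0: indeg[4]->1; indeg[5]->1; indeg[6]->0 | ready=[6] | order so far=[1, 2, 3, 0]
  pop 6: indeg[4]->0; indeg[5]->0 | ready=[4, 5] | order so far=[1, 2, 3, 0, 6]
  pop 4: no out-edges | ready=[5] | order so far=[1, 2, 3, 0, 6, 4]
  pop 5: no out-edges | ready=[] | order so far=[1, 2, 3, 0, 6, 4, 5]
New canonical toposort: [1, 2, 3, 0, 6, 4, 5]
Compare positions:
  Node 0: index 3 -> 3 (same)
  Node 1: index 0 -> 0 (same)
  Node 2: index 1 -> 1 (same)
  Node 3: index 2 -> 2 (same)
  Node 4: index 4 -> 5 (moved)
  Node 5: index 6 -> 6 (same)
  Node 6: index 5 -> 4 (moved)
Nodes that changed position: 4 6

Answer: 4 6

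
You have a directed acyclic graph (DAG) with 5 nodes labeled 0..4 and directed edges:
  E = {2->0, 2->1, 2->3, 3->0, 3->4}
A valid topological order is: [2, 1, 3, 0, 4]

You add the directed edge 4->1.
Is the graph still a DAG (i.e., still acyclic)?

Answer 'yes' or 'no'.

Given toposort: [2, 1, 3, 0, 4]
Position of 4: index 4; position of 1: index 1
New edge 4->1: backward (u after v in old order)
Backward edge: old toposort is now invalid. Check if this creates a cycle.
Does 1 already reach 4? Reachable from 1: [1]. NO -> still a DAG (reorder needed).
Still a DAG? yes

Answer: yes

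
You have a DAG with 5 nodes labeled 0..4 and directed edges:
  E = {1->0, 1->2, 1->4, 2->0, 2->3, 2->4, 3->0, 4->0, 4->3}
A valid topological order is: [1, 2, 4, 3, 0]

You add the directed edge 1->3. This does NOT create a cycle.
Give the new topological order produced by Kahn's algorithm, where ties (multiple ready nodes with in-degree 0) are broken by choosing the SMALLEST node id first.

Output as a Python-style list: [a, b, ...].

Old toposort: [1, 2, 4, 3, 0]
Added edge: 1->3
Position of 1 (0) < position of 3 (3). Old order still valid.
Run Kahn's algorithm (break ties by smallest node id):
  initial in-degrees: [4, 0, 1, 3, 2]
  ready (indeg=0): [1]
  pop 1: indeg[0]->3; indeg[2]->0; indeg[3]->2; indeg[4]->1 | ready=[2] | order so far=[1]
  pop 2: indeg[0]->2; indeg[3]->1; indeg[4]->0 | ready=[4] | order so far=[1, 2]
  pop 4: indeg[0]->1; indeg[3]->0 | ready=[3] | order so far=[1, 2, 4]
  pop 3: indeg[0]->0 | ready=[0] | order so far=[1, 2, 4, 3]
  pop 0: no out-edges | ready=[] | order so far=[1, 2, 4, 3, 0]
  Result: [1, 2, 4, 3, 0]

Answer: [1, 2, 4, 3, 0]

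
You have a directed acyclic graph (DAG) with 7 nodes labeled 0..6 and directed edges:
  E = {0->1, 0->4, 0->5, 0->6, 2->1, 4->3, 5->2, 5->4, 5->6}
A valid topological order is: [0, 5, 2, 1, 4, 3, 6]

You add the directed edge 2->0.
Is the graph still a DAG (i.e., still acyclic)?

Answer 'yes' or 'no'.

Answer: no

Derivation:
Given toposort: [0, 5, 2, 1, 4, 3, 6]
Position of 2: index 2; position of 0: index 0
New edge 2->0: backward (u after v in old order)
Backward edge: old toposort is now invalid. Check if this creates a cycle.
Does 0 already reach 2? Reachable from 0: [0, 1, 2, 3, 4, 5, 6]. YES -> cycle!
Still a DAG? no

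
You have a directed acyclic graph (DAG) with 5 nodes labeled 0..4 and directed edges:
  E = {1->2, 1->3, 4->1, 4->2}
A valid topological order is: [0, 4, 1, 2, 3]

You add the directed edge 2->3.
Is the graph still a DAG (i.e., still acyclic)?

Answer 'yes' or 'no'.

Given toposort: [0, 4, 1, 2, 3]
Position of 2: index 3; position of 3: index 4
New edge 2->3: forward
Forward edge: respects the existing order. Still a DAG, same toposort still valid.
Still a DAG? yes

Answer: yes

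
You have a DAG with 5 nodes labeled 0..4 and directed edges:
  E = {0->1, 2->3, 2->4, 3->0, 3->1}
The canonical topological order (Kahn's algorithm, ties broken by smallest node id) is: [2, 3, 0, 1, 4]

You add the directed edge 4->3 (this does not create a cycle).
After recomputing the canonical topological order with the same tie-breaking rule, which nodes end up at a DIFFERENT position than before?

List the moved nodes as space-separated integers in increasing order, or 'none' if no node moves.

Answer: 0 1 3 4

Derivation:
Old toposort: [2, 3, 0, 1, 4]
Added edge 4->3
Recompute Kahn (smallest-id tiebreak):
  initial in-degrees: [1, 2, 0, 2, 1]
  ready (indeg=0): [2]
  pop 2: indeg[3]->1; indeg[4]->0 | ready=[4] | order so far=[2]
  pop 4: indeg[3]->0 | ready=[3] | order so far=[2, 4]
  pop 3: indeg[0]->0; indeg[1]->1 | ready=[0] | order so far=[2, 4, 3]
  pop 0: indeg[1]->0 | ready=[1] | order so far=[2, 4, 3, 0]
  pop 1: no out-edges | ready=[] | order so far=[2, 4, 3, 0, 1]
New canonical toposort: [2, 4, 3, 0, 1]
Compare positions:
  Node 0: index 2 -> 3 (moved)
  Node 1: index 3 -> 4 (moved)
  Node 2: index 0 -> 0 (same)
  Node 3: index 1 -> 2 (moved)
  Node 4: index 4 -> 1 (moved)
Nodes that changed position: 0 1 3 4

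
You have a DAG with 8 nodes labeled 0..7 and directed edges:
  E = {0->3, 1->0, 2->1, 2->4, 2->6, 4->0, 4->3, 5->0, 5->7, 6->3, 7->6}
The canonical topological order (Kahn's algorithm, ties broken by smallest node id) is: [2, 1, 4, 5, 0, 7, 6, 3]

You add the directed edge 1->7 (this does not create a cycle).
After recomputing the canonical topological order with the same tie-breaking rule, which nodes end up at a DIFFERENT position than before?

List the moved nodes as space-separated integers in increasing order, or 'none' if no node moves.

Old toposort: [2, 1, 4, 5, 0, 7, 6, 3]
Added edge 1->7
Recompute Kahn (smallest-id tiebreak):
  initial in-degrees: [3, 1, 0, 3, 1, 0, 2, 2]
  ready (indeg=0): [2, 5]
  pop 2: indeg[1]->0; indeg[4]->0; indeg[6]->1 | ready=[1, 4, 5] | order so far=[2]
  pop 1: indeg[0]->2; indeg[7]->1 | ready=[4, 5] | order so far=[2, 1]
  pop 4: indeg[0]->1; indeg[3]->2 | ready=[5] | order so far=[2, 1, 4]
  pop 5: indeg[0]->0; indeg[7]->0 | ready=[0, 7] | order so far=[2, 1, 4, 5]
  pop 0: indeg[3]->1 | ready=[7] | order so far=[2, 1, 4, 5, 0]
  pop 7: indeg[6]->0 | ready=[6] | order so far=[2, 1, 4, 5, 0, 7]
  pop 6: indeg[3]->0 | ready=[3] | order so far=[2, 1, 4, 5, 0, 7, 6]
  pop 3: no out-edges | ready=[] | order so far=[2, 1, 4, 5, 0, 7, 6, 3]
New canonical toposort: [2, 1, 4, 5, 0, 7, 6, 3]
Compare positions:
  Node 0: index 4 -> 4 (same)
  Node 1: index 1 -> 1 (same)
  Node 2: index 0 -> 0 (same)
  Node 3: index 7 -> 7 (same)
  Node 4: index 2 -> 2 (same)
  Node 5: index 3 -> 3 (same)
  Node 6: index 6 -> 6 (same)
  Node 7: index 5 -> 5 (same)
Nodes that changed position: none

Answer: none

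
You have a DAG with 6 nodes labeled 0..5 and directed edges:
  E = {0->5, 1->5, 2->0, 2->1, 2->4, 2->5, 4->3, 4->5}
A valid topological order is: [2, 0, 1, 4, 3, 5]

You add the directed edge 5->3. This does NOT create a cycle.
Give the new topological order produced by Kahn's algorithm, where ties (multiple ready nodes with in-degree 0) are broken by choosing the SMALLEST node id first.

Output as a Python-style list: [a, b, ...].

Answer: [2, 0, 1, 4, 5, 3]

Derivation:
Old toposort: [2, 0, 1, 4, 3, 5]
Added edge: 5->3
Position of 5 (5) > position of 3 (4). Must reorder: 5 must now come before 3.
Run Kahn's algorithm (break ties by smallest node id):
  initial in-degrees: [1, 1, 0, 2, 1, 4]
  ready (indeg=0): [2]
  pop 2: indeg[0]->0; indeg[1]->0; indeg[4]->0; indeg[5]->3 | ready=[0, 1, 4] | order so far=[2]
  pop 0: indeg[5]->2 | ready=[1, 4] | order so far=[2, 0]
  pop 1: indeg[5]->1 | ready=[4] | order so far=[2, 0, 1]
  pop 4: indeg[3]->1; indeg[5]->0 | ready=[5] | order so far=[2, 0, 1, 4]
  pop 5: indeg[3]->0 | ready=[3] | order so far=[2, 0, 1, 4, 5]
  pop 3: no out-edges | ready=[] | order so far=[2, 0, 1, 4, 5, 3]
  Result: [2, 0, 1, 4, 5, 3]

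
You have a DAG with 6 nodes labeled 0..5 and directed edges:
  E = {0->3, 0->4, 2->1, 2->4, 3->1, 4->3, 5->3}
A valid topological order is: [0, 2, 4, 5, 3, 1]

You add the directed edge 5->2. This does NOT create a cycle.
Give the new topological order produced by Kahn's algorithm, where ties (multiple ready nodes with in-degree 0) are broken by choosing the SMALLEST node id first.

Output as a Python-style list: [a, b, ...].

Old toposort: [0, 2, 4, 5, 3, 1]
Added edge: 5->2
Position of 5 (3) > position of 2 (1). Must reorder: 5 must now come before 2.
Run Kahn's algorithm (break ties by smallest node id):
  initial in-degrees: [0, 2, 1, 3, 2, 0]
  ready (indeg=0): [0, 5]
  pop 0: indeg[3]->2; indeg[4]->1 | ready=[5] | order so far=[0]
  pop 5: indeg[2]->0; indeg[3]->1 | ready=[2] | order so far=[0, 5]
  pop 2: indeg[1]->1; indeg[4]->0 | ready=[4] | order so far=[0, 5, 2]
  pop 4: indeg[3]->0 | ready=[3] | order so far=[0, 5, 2, 4]
  pop 3: indeg[1]->0 | ready=[1] | order so far=[0, 5, 2, 4, 3]
  pop 1: no out-edges | ready=[] | order so far=[0, 5, 2, 4, 3, 1]
  Result: [0, 5, 2, 4, 3, 1]

Answer: [0, 5, 2, 4, 3, 1]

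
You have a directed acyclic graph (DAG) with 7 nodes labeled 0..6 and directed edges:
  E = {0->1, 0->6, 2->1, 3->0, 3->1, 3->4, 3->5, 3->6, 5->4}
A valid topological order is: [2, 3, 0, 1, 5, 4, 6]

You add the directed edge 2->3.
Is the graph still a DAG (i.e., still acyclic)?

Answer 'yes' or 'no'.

Given toposort: [2, 3, 0, 1, 5, 4, 6]
Position of 2: index 0; position of 3: index 1
New edge 2->3: forward
Forward edge: respects the existing order. Still a DAG, same toposort still valid.
Still a DAG? yes

Answer: yes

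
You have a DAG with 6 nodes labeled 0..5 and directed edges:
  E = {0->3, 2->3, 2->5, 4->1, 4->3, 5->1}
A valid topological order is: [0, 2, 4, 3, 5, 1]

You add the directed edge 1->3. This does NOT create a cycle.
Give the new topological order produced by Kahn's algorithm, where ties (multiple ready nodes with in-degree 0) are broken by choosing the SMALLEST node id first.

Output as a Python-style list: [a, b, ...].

Answer: [0, 2, 4, 5, 1, 3]

Derivation:
Old toposort: [0, 2, 4, 3, 5, 1]
Added edge: 1->3
Position of 1 (5) > position of 3 (3). Must reorder: 1 must now come before 3.
Run Kahn's algorithm (break ties by smallest node id):
  initial in-degrees: [0, 2, 0, 4, 0, 1]
  ready (indeg=0): [0, 2, 4]
  pop 0: indeg[3]->3 | ready=[2, 4] | order so far=[0]
  pop 2: indeg[3]->2; indeg[5]->0 | ready=[4, 5] | order so far=[0, 2]
  pop 4: indeg[1]->1; indeg[3]->1 | ready=[5] | order so far=[0, 2, 4]
  pop 5: indeg[1]->0 | ready=[1] | order so far=[0, 2, 4, 5]
  pop 1: indeg[3]->0 | ready=[3] | order so far=[0, 2, 4, 5, 1]
  pop 3: no out-edges | ready=[] | order so far=[0, 2, 4, 5, 1, 3]
  Result: [0, 2, 4, 5, 1, 3]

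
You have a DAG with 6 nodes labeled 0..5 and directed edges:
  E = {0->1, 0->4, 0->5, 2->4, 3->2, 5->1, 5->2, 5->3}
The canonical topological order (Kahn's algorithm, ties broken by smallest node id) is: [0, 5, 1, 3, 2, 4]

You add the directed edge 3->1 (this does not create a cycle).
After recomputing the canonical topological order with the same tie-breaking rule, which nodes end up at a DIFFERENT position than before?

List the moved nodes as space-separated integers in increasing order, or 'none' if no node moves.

Old toposort: [0, 5, 1, 3, 2, 4]
Added edge 3->1
Recompute Kahn (smallest-id tiebreak):
  initial in-degrees: [0, 3, 2, 1, 2, 1]
  ready (indeg=0): [0]
  pop 0: indeg[1]->2; indeg[4]->1; indeg[5]->0 | ready=[5] | order so far=[0]
  pop 5: indeg[1]->1; indeg[2]->1; indeg[3]->0 | ready=[3] | order so far=[0, 5]
  pop 3: indeg[1]->0; indeg[2]->0 | ready=[1, 2] | order so far=[0, 5, 3]
  pop 1: no out-edges | ready=[2] | order so far=[0, 5, 3, 1]
  pop 2: indeg[4]->0 | ready=[4] | order so far=[0, 5, 3, 1, 2]
  pop 4: no out-edges | ready=[] | order so far=[0, 5, 3, 1, 2, 4]
New canonical toposort: [0, 5, 3, 1, 2, 4]
Compare positions:
  Node 0: index 0 -> 0 (same)
  Node 1: index 2 -> 3 (moved)
  Node 2: index 4 -> 4 (same)
  Node 3: index 3 -> 2 (moved)
  Node 4: index 5 -> 5 (same)
  Node 5: index 1 -> 1 (same)
Nodes that changed position: 1 3

Answer: 1 3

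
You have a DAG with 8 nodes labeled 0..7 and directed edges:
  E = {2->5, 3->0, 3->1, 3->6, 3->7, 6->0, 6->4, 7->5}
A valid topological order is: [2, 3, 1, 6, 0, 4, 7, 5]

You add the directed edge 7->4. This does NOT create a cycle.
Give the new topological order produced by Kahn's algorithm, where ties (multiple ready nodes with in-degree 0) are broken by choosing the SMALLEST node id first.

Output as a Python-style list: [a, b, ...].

Answer: [2, 3, 1, 6, 0, 7, 4, 5]

Derivation:
Old toposort: [2, 3, 1, 6, 0, 4, 7, 5]
Added edge: 7->4
Position of 7 (6) > position of 4 (5). Must reorder: 7 must now come before 4.
Run Kahn's algorithm (break ties by smallest node id):
  initial in-degrees: [2, 1, 0, 0, 2, 2, 1, 1]
  ready (indeg=0): [2, 3]
  pop 2: indeg[5]->1 | ready=[3] | order so far=[2]
  pop 3: indeg[0]->1; indeg[1]->0; indeg[6]->0; indeg[7]->0 | ready=[1, 6, 7] | order so far=[2, 3]
  pop 1: no out-edges | ready=[6, 7] | order so far=[2, 3, 1]
  pop 6: indeg[0]->0; indeg[4]->1 | ready=[0, 7] | order so far=[2, 3, 1, 6]
  pop 0: no out-edges | ready=[7] | order so far=[2, 3, 1, 6, 0]
  pop 7: indeg[4]->0; indeg[5]->0 | ready=[4, 5] | order so far=[2, 3, 1, 6, 0, 7]
  pop 4: no out-edges | ready=[5] | order so far=[2, 3, 1, 6, 0, 7, 4]
  pop 5: no out-edges | ready=[] | order so far=[2, 3, 1, 6, 0, 7, 4, 5]
  Result: [2, 3, 1, 6, 0, 7, 4, 5]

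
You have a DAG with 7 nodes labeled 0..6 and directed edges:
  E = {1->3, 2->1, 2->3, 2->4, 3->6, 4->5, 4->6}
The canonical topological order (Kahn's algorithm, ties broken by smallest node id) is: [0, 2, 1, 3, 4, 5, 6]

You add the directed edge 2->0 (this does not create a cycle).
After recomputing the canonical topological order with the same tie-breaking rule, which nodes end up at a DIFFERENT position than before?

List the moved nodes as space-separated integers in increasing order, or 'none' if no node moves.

Old toposort: [0, 2, 1, 3, 4, 5, 6]
Added edge 2->0
Recompute Kahn (smallest-id tiebreak):
  initial in-degrees: [1, 1, 0, 2, 1, 1, 2]
  ready (indeg=0): [2]
  pop 2: indeg[0]->0; indeg[1]->0; indeg[3]->1; indeg[4]->0 | ready=[0, 1, 4] | order so far=[2]
  pop 0: no out-edges | ready=[1, 4] | order so far=[2, 0]
  pop 1: indeg[3]->0 | ready=[3, 4] | order so far=[2, 0, 1]
  pop 3: indeg[6]->1 | ready=[4] | order so far=[2, 0, 1, 3]
  pop 4: indeg[5]->0; indeg[6]->0 | ready=[5, 6] | order so far=[2, 0, 1, 3, 4]
  pop 5: no out-edges | ready=[6] | order so far=[2, 0, 1, 3, 4, 5]
  pop 6: no out-edges | ready=[] | order so far=[2, 0, 1, 3, 4, 5, 6]
New canonical toposort: [2, 0, 1, 3, 4, 5, 6]
Compare positions:
  Node 0: index 0 -> 1 (moved)
  Node 1: index 2 -> 2 (same)
  Node 2: index 1 -> 0 (moved)
  Node 3: index 3 -> 3 (same)
  Node 4: index 4 -> 4 (same)
  Node 5: index 5 -> 5 (same)
  Node 6: index 6 -> 6 (same)
Nodes that changed position: 0 2

Answer: 0 2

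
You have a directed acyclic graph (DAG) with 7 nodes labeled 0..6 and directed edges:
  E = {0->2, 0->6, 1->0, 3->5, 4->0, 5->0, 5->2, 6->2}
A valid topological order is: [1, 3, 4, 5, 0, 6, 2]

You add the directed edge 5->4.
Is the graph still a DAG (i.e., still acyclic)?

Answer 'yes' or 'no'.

Given toposort: [1, 3, 4, 5, 0, 6, 2]
Position of 5: index 3; position of 4: index 2
New edge 5->4: backward (u after v in old order)
Backward edge: old toposort is now invalid. Check if this creates a cycle.
Does 4 already reach 5? Reachable from 4: [0, 2, 4, 6]. NO -> still a DAG (reorder needed).
Still a DAG? yes

Answer: yes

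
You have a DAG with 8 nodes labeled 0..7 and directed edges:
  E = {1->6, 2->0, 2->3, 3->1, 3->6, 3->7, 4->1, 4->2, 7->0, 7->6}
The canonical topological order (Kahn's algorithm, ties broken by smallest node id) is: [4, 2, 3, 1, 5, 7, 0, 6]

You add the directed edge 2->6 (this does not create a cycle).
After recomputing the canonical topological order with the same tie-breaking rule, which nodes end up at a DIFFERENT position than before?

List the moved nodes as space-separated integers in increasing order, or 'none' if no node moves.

Answer: none

Derivation:
Old toposort: [4, 2, 3, 1, 5, 7, 0, 6]
Added edge 2->6
Recompute Kahn (smallest-id tiebreak):
  initial in-degrees: [2, 2, 1, 1, 0, 0, 4, 1]
  ready (indeg=0): [4, 5]
  pop 4: indeg[1]->1; indeg[2]->0 | ready=[2, 5] | order so far=[4]
  pop 2: indeg[0]->1; indeg[3]->0; indeg[6]->3 | ready=[3, 5] | order so far=[4, 2]
  pop 3: indeg[1]->0; indeg[6]->2; indeg[7]->0 | ready=[1, 5, 7] | order so far=[4, 2, 3]
  pop 1: indeg[6]->1 | ready=[5, 7] | order so far=[4, 2, 3, 1]
  pop 5: no out-edges | ready=[7] | order so far=[4, 2, 3, 1, 5]
  pop 7: indeg[0]->0; indeg[6]->0 | ready=[0, 6] | order so far=[4, 2, 3, 1, 5, 7]
  pop 0: no out-edges | ready=[6] | order so far=[4, 2, 3, 1, 5, 7, 0]
  pop 6: no out-edges | ready=[] | order so far=[4, 2, 3, 1, 5, 7, 0, 6]
New canonical toposort: [4, 2, 3, 1, 5, 7, 0, 6]
Compare positions:
  Node 0: index 6 -> 6 (same)
  Node 1: index 3 -> 3 (same)
  Node 2: index 1 -> 1 (same)
  Node 3: index 2 -> 2 (same)
  Node 4: index 0 -> 0 (same)
  Node 5: index 4 -> 4 (same)
  Node 6: index 7 -> 7 (same)
  Node 7: index 5 -> 5 (same)
Nodes that changed position: none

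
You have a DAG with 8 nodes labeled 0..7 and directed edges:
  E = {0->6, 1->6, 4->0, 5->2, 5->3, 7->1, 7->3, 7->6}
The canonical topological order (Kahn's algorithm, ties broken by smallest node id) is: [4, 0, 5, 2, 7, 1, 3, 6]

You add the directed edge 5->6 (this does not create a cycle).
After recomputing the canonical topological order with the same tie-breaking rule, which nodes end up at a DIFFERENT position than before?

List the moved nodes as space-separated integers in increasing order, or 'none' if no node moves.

Old toposort: [4, 0, 5, 2, 7, 1, 3, 6]
Added edge 5->6
Recompute Kahn (smallest-id tiebreak):
  initial in-degrees: [1, 1, 1, 2, 0, 0, 4, 0]
  ready (indeg=0): [4, 5, 7]
  pop 4: indeg[0]->0 | ready=[0, 5, 7] | order so far=[4]
  pop 0: indeg[6]->3 | ready=[5, 7] | order so far=[4, 0]
  pop 5: indeg[2]->0; indeg[3]->1; indeg[6]->2 | ready=[2, 7] | order so far=[4, 0, 5]
  pop 2: no out-edges | ready=[7] | order so far=[4, 0, 5, 2]
  pop 7: indeg[1]->0; indeg[3]->0; indeg[6]->1 | ready=[1, 3] | order so far=[4, 0, 5, 2, 7]
  pop 1: indeg[6]->0 | ready=[3, 6] | order so far=[4, 0, 5, 2, 7, 1]
  pop 3: no out-edges | ready=[6] | order so far=[4, 0, 5, 2, 7, 1, 3]
  pop 6: no out-edges | ready=[] | order so far=[4, 0, 5, 2, 7, 1, 3, 6]
New canonical toposort: [4, 0, 5, 2, 7, 1, 3, 6]
Compare positions:
  Node 0: index 1 -> 1 (same)
  Node 1: index 5 -> 5 (same)
  Node 2: index 3 -> 3 (same)
  Node 3: index 6 -> 6 (same)
  Node 4: index 0 -> 0 (same)
  Node 5: index 2 -> 2 (same)
  Node 6: index 7 -> 7 (same)
  Node 7: index 4 -> 4 (same)
Nodes that changed position: none

Answer: none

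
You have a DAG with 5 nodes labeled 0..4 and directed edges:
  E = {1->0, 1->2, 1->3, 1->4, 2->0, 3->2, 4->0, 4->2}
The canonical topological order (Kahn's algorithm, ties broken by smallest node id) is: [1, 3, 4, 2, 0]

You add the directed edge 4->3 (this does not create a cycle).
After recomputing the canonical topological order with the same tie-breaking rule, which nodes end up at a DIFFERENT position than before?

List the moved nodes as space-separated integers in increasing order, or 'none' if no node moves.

Answer: 3 4

Derivation:
Old toposort: [1, 3, 4, 2, 0]
Added edge 4->3
Recompute Kahn (smallest-id tiebreak):
  initial in-degrees: [3, 0, 3, 2, 1]
  ready (indeg=0): [1]
  pop 1: indeg[0]->2; indeg[2]->2; indeg[3]->1; indeg[4]->0 | ready=[4] | order so far=[1]
  pop 4: indeg[0]->1; indeg[2]->1; indeg[3]->0 | ready=[3] | order so far=[1, 4]
  pop 3: indeg[2]->0 | ready=[2] | order so far=[1, 4, 3]
  pop 2: indeg[0]->0 | ready=[0] | order so far=[1, 4, 3, 2]
  pop 0: no out-edges | ready=[] | order so far=[1, 4, 3, 2, 0]
New canonical toposort: [1, 4, 3, 2, 0]
Compare positions:
  Node 0: index 4 -> 4 (same)
  Node 1: index 0 -> 0 (same)
  Node 2: index 3 -> 3 (same)
  Node 3: index 1 -> 2 (moved)
  Node 4: index 2 -> 1 (moved)
Nodes that changed position: 3 4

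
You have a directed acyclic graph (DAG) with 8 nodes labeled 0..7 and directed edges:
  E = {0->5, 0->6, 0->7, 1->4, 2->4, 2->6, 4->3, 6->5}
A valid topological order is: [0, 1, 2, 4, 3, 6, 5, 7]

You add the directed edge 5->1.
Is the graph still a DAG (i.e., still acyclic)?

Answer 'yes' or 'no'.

Given toposort: [0, 1, 2, 4, 3, 6, 5, 7]
Position of 5: index 6; position of 1: index 1
New edge 5->1: backward (u after v in old order)
Backward edge: old toposort is now invalid. Check if this creates a cycle.
Does 1 already reach 5? Reachable from 1: [1, 3, 4]. NO -> still a DAG (reorder needed).
Still a DAG? yes

Answer: yes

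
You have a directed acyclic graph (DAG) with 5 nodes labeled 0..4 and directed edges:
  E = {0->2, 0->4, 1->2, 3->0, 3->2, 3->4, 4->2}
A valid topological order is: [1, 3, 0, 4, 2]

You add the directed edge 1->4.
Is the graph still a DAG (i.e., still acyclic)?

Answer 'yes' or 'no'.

Answer: yes

Derivation:
Given toposort: [1, 3, 0, 4, 2]
Position of 1: index 0; position of 4: index 3
New edge 1->4: forward
Forward edge: respects the existing order. Still a DAG, same toposort still valid.
Still a DAG? yes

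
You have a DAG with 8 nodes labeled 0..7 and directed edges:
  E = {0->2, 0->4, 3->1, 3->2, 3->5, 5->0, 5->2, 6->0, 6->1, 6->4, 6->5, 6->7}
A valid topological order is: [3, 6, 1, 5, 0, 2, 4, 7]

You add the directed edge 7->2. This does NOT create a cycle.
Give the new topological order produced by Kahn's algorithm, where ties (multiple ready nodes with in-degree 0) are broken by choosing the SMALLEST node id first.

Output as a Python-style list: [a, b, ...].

Old toposort: [3, 6, 1, 5, 0, 2, 4, 7]
Added edge: 7->2
Position of 7 (7) > position of 2 (5). Must reorder: 7 must now come before 2.
Run Kahn's algorithm (break ties by smallest node id):
  initial in-degrees: [2, 2, 4, 0, 2, 2, 0, 1]
  ready (indeg=0): [3, 6]
  pop 3: indeg[1]->1; indeg[2]->3; indeg[5]->1 | ready=[6] | order so far=[3]
  pop 6: indeg[0]->1; indeg[1]->0; indeg[4]->1; indeg[5]->0; indeg[7]->0 | ready=[1, 5, 7] | order so far=[3, 6]
  pop 1: no out-edges | ready=[5, 7] | order so far=[3, 6, 1]
  pop 5: indeg[0]->0; indeg[2]->2 | ready=[0, 7] | order so far=[3, 6, 1, 5]
  pop 0: indeg[2]->1; indeg[4]->0 | ready=[4, 7] | order so far=[3, 6, 1, 5, 0]
  pop 4: no out-edges | ready=[7] | order so far=[3, 6, 1, 5, 0, 4]
  pop 7: indeg[2]->0 | ready=[2] | order so far=[3, 6, 1, 5, 0, 4, 7]
  pop 2: no out-edges | ready=[] | order so far=[3, 6, 1, 5, 0, 4, 7, 2]
  Result: [3, 6, 1, 5, 0, 4, 7, 2]

Answer: [3, 6, 1, 5, 0, 4, 7, 2]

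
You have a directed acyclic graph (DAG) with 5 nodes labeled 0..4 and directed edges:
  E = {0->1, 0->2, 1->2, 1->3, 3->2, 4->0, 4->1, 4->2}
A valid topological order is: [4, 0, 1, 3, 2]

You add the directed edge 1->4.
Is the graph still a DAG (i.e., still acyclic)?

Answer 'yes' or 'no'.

Given toposort: [4, 0, 1, 3, 2]
Position of 1: index 2; position of 4: index 0
New edge 1->4: backward (u after v in old order)
Backward edge: old toposort is now invalid. Check if this creates a cycle.
Does 4 already reach 1? Reachable from 4: [0, 1, 2, 3, 4]. YES -> cycle!
Still a DAG? no

Answer: no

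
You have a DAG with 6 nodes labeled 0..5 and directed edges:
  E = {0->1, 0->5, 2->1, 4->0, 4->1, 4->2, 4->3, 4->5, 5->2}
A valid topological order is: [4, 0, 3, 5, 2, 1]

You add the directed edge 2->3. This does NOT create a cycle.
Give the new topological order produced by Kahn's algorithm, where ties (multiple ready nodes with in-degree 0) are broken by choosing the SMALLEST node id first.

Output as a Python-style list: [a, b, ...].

Answer: [4, 0, 5, 2, 1, 3]

Derivation:
Old toposort: [4, 0, 3, 5, 2, 1]
Added edge: 2->3
Position of 2 (4) > position of 3 (2). Must reorder: 2 must now come before 3.
Run Kahn's algorithm (break ties by smallest node id):
  initial in-degrees: [1, 3, 2, 2, 0, 2]
  ready (indeg=0): [4]
  pop 4: indeg[0]->0; indeg[1]->2; indeg[2]->1; indeg[3]->1; indeg[5]->1 | ready=[0] | order so far=[4]
  pop 0: indeg[1]->1; indeg[5]->0 | ready=[5] | order so far=[4, 0]
  pop 5: indeg[2]->0 | ready=[2] | order so far=[4, 0, 5]
  pop 2: indeg[1]->0; indeg[3]->0 | ready=[1, 3] | order so far=[4, 0, 5, 2]
  pop 1: no out-edges | ready=[3] | order so far=[4, 0, 5, 2, 1]
  pop 3: no out-edges | ready=[] | order so far=[4, 0, 5, 2, 1, 3]
  Result: [4, 0, 5, 2, 1, 3]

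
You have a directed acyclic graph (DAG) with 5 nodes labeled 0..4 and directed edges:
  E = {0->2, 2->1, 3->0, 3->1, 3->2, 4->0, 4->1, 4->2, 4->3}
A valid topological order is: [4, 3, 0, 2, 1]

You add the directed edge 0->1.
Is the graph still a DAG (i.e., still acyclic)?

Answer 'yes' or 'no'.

Given toposort: [4, 3, 0, 2, 1]
Position of 0: index 2; position of 1: index 4
New edge 0->1: forward
Forward edge: respects the existing order. Still a DAG, same toposort still valid.
Still a DAG? yes

Answer: yes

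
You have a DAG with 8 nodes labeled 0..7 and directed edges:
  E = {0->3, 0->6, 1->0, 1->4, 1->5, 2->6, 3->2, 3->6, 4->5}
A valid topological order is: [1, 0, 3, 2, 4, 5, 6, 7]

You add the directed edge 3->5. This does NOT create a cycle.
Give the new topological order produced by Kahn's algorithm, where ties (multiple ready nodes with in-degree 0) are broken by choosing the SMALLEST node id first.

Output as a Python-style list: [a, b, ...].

Old toposort: [1, 0, 3, 2, 4, 5, 6, 7]
Added edge: 3->5
Position of 3 (2) < position of 5 (5). Old order still valid.
Run Kahn's algorithm (break ties by smallest node id):
  initial in-degrees: [1, 0, 1, 1, 1, 3, 3, 0]
  ready (indeg=0): [1, 7]
  pop 1: indeg[0]->0; indeg[4]->0; indeg[5]->2 | ready=[0, 4, 7] | order so far=[1]
  pop 0: indeg[3]->0; indeg[6]->2 | ready=[3, 4, 7] | order so far=[1, 0]
  pop 3: indeg[2]->0; indeg[5]->1; indeg[6]->1 | ready=[2, 4, 7] | order so far=[1, 0, 3]
  pop 2: indeg[6]->0 | ready=[4, 6, 7] | order so far=[1, 0, 3, 2]
  pop 4: indeg[5]->0 | ready=[5, 6, 7] | order so far=[1, 0, 3, 2, 4]
  pop 5: no out-edges | ready=[6, 7] | order so far=[1, 0, 3, 2, 4, 5]
  pop 6: no out-edges | ready=[7] | order so far=[1, 0, 3, 2, 4, 5, 6]
  pop 7: no out-edges | ready=[] | order so far=[1, 0, 3, 2, 4, 5, 6, 7]
  Result: [1, 0, 3, 2, 4, 5, 6, 7]

Answer: [1, 0, 3, 2, 4, 5, 6, 7]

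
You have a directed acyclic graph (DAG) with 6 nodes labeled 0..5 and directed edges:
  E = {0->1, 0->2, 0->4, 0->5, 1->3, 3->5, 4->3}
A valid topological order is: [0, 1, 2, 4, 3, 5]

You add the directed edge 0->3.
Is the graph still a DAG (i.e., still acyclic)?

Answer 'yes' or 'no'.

Given toposort: [0, 1, 2, 4, 3, 5]
Position of 0: index 0; position of 3: index 4
New edge 0->3: forward
Forward edge: respects the existing order. Still a DAG, same toposort still valid.
Still a DAG? yes

Answer: yes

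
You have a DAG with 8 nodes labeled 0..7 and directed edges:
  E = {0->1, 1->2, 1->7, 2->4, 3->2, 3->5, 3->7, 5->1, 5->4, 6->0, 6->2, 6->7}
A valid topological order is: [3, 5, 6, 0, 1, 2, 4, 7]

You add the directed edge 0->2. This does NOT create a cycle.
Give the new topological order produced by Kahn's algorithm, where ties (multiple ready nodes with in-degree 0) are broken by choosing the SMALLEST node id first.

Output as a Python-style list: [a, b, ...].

Answer: [3, 5, 6, 0, 1, 2, 4, 7]

Derivation:
Old toposort: [3, 5, 6, 0, 1, 2, 4, 7]
Added edge: 0->2
Position of 0 (3) < position of 2 (5). Old order still valid.
Run Kahn's algorithm (break ties by smallest node id):
  initial in-degrees: [1, 2, 4, 0, 2, 1, 0, 3]
  ready (indeg=0): [3, 6]
  pop 3: indeg[2]->3; indeg[5]->0; indeg[7]->2 | ready=[5, 6] | order so far=[3]
  pop 5: indeg[1]->1; indeg[4]->1 | ready=[6] | order so far=[3, 5]
  pop 6: indeg[0]->0; indeg[2]->2; indeg[7]->1 | ready=[0] | order so far=[3, 5, 6]
  pop 0: indeg[1]->0; indeg[2]->1 | ready=[1] | order so far=[3, 5, 6, 0]
  pop 1: indeg[2]->0; indeg[7]->0 | ready=[2, 7] | order so far=[3, 5, 6, 0, 1]
  pop 2: indeg[4]->0 | ready=[4, 7] | order so far=[3, 5, 6, 0, 1, 2]
  pop 4: no out-edges | ready=[7] | order so far=[3, 5, 6, 0, 1, 2, 4]
  pop 7: no out-edges | ready=[] | order so far=[3, 5, 6, 0, 1, 2, 4, 7]
  Result: [3, 5, 6, 0, 1, 2, 4, 7]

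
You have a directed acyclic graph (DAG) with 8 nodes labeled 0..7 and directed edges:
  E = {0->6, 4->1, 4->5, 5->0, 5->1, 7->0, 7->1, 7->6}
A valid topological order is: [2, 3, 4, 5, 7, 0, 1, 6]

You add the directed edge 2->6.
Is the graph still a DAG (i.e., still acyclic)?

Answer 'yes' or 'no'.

Given toposort: [2, 3, 4, 5, 7, 0, 1, 6]
Position of 2: index 0; position of 6: index 7
New edge 2->6: forward
Forward edge: respects the existing order. Still a DAG, same toposort still valid.
Still a DAG? yes

Answer: yes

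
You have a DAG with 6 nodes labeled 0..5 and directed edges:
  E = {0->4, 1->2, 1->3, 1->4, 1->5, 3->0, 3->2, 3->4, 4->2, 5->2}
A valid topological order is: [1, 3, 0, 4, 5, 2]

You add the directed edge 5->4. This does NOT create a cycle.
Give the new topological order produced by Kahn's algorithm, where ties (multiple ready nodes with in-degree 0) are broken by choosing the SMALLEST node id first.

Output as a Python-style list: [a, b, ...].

Old toposort: [1, 3, 0, 4, 5, 2]
Added edge: 5->4
Position of 5 (4) > position of 4 (3). Must reorder: 5 must now come before 4.
Run Kahn's algorithm (break ties by smallest node id):
  initial in-degrees: [1, 0, 4, 1, 4, 1]
  ready (indeg=0): [1]
  pop 1: indeg[2]->3; indeg[3]->0; indeg[4]->3; indeg[5]->0 | ready=[3, 5] | order so far=[1]
  pop 3: indeg[0]->0; indeg[2]->2; indeg[4]->2 | ready=[0, 5] | order so far=[1, 3]
  pop 0: indeg[4]->1 | ready=[5] | order so far=[1, 3, 0]
  pop 5: indeg[2]->1; indeg[4]->0 | ready=[4] | order so far=[1, 3, 0, 5]
  pop 4: indeg[2]->0 | ready=[2] | order so far=[1, 3, 0, 5, 4]
  pop 2: no out-edges | ready=[] | order so far=[1, 3, 0, 5, 4, 2]
  Result: [1, 3, 0, 5, 4, 2]

Answer: [1, 3, 0, 5, 4, 2]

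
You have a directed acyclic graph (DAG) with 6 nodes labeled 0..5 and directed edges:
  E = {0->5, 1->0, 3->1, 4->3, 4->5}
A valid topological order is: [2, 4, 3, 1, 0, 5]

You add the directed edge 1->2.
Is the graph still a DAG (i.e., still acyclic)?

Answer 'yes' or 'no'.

Answer: yes

Derivation:
Given toposort: [2, 4, 3, 1, 0, 5]
Position of 1: index 3; position of 2: index 0
New edge 1->2: backward (u after v in old order)
Backward edge: old toposort is now invalid. Check if this creates a cycle.
Does 2 already reach 1? Reachable from 2: [2]. NO -> still a DAG (reorder needed).
Still a DAG? yes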